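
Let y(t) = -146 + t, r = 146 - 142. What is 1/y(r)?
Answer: -1/142 ≈ -0.0070423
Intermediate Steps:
r = 4
1/y(r) = 1/(-146 + 4) = 1/(-142) = -1/142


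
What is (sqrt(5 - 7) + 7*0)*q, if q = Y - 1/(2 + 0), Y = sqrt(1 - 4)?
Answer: -sqrt(6) - I*sqrt(2)/2 ≈ -2.4495 - 0.70711*I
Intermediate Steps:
Y = I*sqrt(3) (Y = sqrt(-3) = I*sqrt(3) ≈ 1.732*I)
q = -1/2 + I*sqrt(3) (q = I*sqrt(3) - 1/(2 + 0) = I*sqrt(3) - 1/2 = -1/2 + I*sqrt(3) ≈ -0.5 + 1.732*I)
(sqrt(5 - 7) + 7*0)*q = (sqrt(5 - 7) + 7*0)*(-1/2 + I*sqrt(3)) = (sqrt(-2) + 0)*(-1/2 + I*sqrt(3)) = (I*sqrt(2) + 0)*(-1/2 + I*sqrt(3)) = (I*sqrt(2))*(-1/2 + I*sqrt(3)) = I*sqrt(2)*(-1/2 + I*sqrt(3))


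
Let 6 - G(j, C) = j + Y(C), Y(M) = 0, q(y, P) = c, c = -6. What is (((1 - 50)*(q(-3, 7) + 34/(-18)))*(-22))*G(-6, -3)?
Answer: -306152/3 ≈ -1.0205e+5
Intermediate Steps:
q(y, P) = -6
G(j, C) = 6 - j (G(j, C) = 6 - (j + 0) = 6 - j)
(((1 - 50)*(q(-3, 7) + 34/(-18)))*(-22))*G(-6, -3) = (((1 - 50)*(-6 + 34/(-18)))*(-22))*(6 - 1*(-6)) = (-49*(-6 + 34*(-1/18))*(-22))*(6 + 6) = (-49*(-6 - 17/9)*(-22))*12 = (-49*(-71/9)*(-22))*12 = ((3479/9)*(-22))*12 = -76538/9*12 = -306152/3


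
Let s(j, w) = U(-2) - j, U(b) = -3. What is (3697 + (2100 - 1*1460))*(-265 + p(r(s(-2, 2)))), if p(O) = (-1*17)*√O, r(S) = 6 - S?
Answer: -1149305 - 73729*√7 ≈ -1.3444e+6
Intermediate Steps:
s(j, w) = -3 - j
p(O) = -17*√O
(3697 + (2100 - 1*1460))*(-265 + p(r(s(-2, 2)))) = (3697 + (2100 - 1*1460))*(-265 - 17*√(6 - (-3 - 1*(-2)))) = (3697 + (2100 - 1460))*(-265 - 17*√(6 - (-3 + 2))) = (3697 + 640)*(-265 - 17*√(6 - 1*(-1))) = 4337*(-265 - 17*√(6 + 1)) = 4337*(-265 - 17*√7) = -1149305 - 73729*√7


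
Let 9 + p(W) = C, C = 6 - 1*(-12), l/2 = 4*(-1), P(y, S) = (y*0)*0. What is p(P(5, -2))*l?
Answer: -72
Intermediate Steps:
P(y, S) = 0 (P(y, S) = 0*0 = 0)
l = -8 (l = 2*(4*(-1)) = 2*(-4) = -8)
C = 18 (C = 6 + 12 = 18)
p(W) = 9 (p(W) = -9 + 18 = 9)
p(P(5, -2))*l = 9*(-8) = -72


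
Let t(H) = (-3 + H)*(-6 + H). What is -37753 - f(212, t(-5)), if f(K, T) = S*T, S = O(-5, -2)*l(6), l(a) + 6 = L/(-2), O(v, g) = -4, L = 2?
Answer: -40217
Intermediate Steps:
l(a) = -7 (l(a) = -6 + 2/(-2) = -6 + 2*(-½) = -6 - 1 = -7)
t(H) = (-6 + H)*(-3 + H)
S = 28 (S = -4*(-7) = 28)
f(K, T) = 28*T
-37753 - f(212, t(-5)) = -37753 - 28*(18 + (-5)² - 9*(-5)) = -37753 - 28*(18 + 25 + 45) = -37753 - 28*88 = -37753 - 1*2464 = -37753 - 2464 = -40217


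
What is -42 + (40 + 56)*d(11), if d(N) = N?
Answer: 1014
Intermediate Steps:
-42 + (40 + 56)*d(11) = -42 + (40 + 56)*11 = -42 + 96*11 = -42 + 1056 = 1014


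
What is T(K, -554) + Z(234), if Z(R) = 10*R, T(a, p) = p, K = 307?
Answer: 1786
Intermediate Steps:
T(K, -554) + Z(234) = -554 + 10*234 = -554 + 2340 = 1786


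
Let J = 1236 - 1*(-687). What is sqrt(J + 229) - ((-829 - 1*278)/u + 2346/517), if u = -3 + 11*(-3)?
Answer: -72975/2068 + 2*sqrt(538) ≈ 11.102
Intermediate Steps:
J = 1923 (J = 1236 + 687 = 1923)
u = -36 (u = -3 - 33 = -36)
sqrt(J + 229) - ((-829 - 1*278)/u + 2346/517) = sqrt(1923 + 229) - ((-829 - 1*278)/(-36) + 2346/517) = sqrt(2152) - ((-829 - 278)*(-1/36) + 2346*(1/517)) = 2*sqrt(538) - (-1107*(-1/36) + 2346/517) = 2*sqrt(538) - (123/4 + 2346/517) = 2*sqrt(538) - 1*72975/2068 = 2*sqrt(538) - 72975/2068 = -72975/2068 + 2*sqrt(538)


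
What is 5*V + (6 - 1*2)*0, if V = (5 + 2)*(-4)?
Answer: -140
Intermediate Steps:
V = -28 (V = 7*(-4) = -28)
5*V + (6 - 1*2)*0 = 5*(-28) + (6 - 1*2)*0 = -140 + (6 - 2)*0 = -140 + 4*0 = -140 + 0 = -140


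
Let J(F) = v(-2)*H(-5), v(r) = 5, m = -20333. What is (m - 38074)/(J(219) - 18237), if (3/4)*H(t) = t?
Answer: 175221/54811 ≈ 3.1968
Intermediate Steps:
H(t) = 4*t/3
J(F) = -100/3 (J(F) = 5*((4/3)*(-5)) = 5*(-20/3) = -100/3)
(m - 38074)/(J(219) - 18237) = (-20333 - 38074)/(-100/3 - 18237) = -58407/(-54811/3) = -58407*(-3/54811) = 175221/54811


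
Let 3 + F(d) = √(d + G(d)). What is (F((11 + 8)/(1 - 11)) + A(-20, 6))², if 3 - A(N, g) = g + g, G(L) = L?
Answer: (60 - I*√95)²/25 ≈ 140.2 - 46.785*I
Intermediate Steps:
F(d) = -3 + √2*√d (F(d) = -3 + √(d + d) = -3 + √(2*d) = -3 + √2*√d)
A(N, g) = 3 - 2*g (A(N, g) = 3 - (g + g) = 3 - 2*g)
(F((11 + 8)/(1 - 11)) + A(-20, 6))² = ((-3 + √2*√((11 + 8)/(1 - 11))) + (3 - 2*6))² = ((-3 + √2*√(19/(-10))) + (3 - 12))² = ((-3 + √2*√(19*(-⅒))) - 9)² = ((-3 + √2*√(-19/10)) - 9)² = ((-3 + √2*(I*√190/10)) - 9)² = ((-3 + I*√95/5) - 9)² = (-12 + I*√95/5)²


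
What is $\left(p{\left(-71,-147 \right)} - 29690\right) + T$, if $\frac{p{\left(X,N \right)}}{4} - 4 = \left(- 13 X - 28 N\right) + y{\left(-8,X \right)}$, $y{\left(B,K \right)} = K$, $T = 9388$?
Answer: $-414$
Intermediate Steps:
$p{\left(X,N \right)} = 16 - 112 N - 48 X$ ($p{\left(X,N \right)} = 16 + 4 \left(\left(- 13 X - 28 N\right) + X\right) = 16 + 4 \left(\left(- 28 N - 13 X\right) + X\right) = 16 + 4 \left(- 28 N - 12 X\right) = 16 - \left(48 X + 112 N\right) = 16 - 112 N - 48 X$)
$\left(p{\left(-71,-147 \right)} - 29690\right) + T = \left(\left(16 - -16464 - -3408\right) - 29690\right) + 9388 = \left(\left(16 + 16464 + 3408\right) - 29690\right) + 9388 = \left(19888 - 29690\right) + 9388 = -9802 + 9388 = -414$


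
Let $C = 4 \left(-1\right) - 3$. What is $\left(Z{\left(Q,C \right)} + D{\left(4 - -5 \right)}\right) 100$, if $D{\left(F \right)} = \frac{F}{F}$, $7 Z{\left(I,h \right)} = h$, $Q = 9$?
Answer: $0$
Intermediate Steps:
$C = -7$ ($C = -4 - 3 = -7$)
$Z{\left(I,h \right)} = \frac{h}{7}$
$D{\left(F \right)} = 1$
$\left(Z{\left(Q,C \right)} + D{\left(4 - -5 \right)}\right) 100 = \left(\frac{1}{7} \left(-7\right) + 1\right) 100 = \left(-1 + 1\right) 100 = 0 \cdot 100 = 0$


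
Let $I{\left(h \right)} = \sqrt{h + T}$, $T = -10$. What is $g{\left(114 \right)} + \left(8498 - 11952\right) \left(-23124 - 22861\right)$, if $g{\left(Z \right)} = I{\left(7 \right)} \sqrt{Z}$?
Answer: $158832190 + 3 i \sqrt{38} \approx 1.5883 \cdot 10^{8} + 18.493 i$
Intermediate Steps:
$I{\left(h \right)} = \sqrt{-10 + h}$ ($I{\left(h \right)} = \sqrt{h - 10} = \sqrt{-10 + h}$)
$g{\left(Z \right)} = i \sqrt{3} \sqrt{Z}$ ($g{\left(Z \right)} = \sqrt{-10 + 7} \sqrt{Z} = \sqrt{-3} \sqrt{Z} = i \sqrt{3} \sqrt{Z}$)
$g{\left(114 \right)} + \left(8498 - 11952\right) \left(-23124 - 22861\right) = i \sqrt{3} \sqrt{114} + \left(8498 - 11952\right) \left(-23124 - 22861\right) = 3 i \sqrt{38} - -158832190 = 3 i \sqrt{38} + 158832190 = 158832190 + 3 i \sqrt{38}$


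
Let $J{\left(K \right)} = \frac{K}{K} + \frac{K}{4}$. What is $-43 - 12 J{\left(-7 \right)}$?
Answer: $-34$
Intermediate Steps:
$J{\left(K \right)} = 1 + \frac{K}{4}$ ($J{\left(K \right)} = 1 + K \frac{1}{4} = 1 + \frac{K}{4}$)
$-43 - 12 J{\left(-7 \right)} = -43 - 12 \left(1 + \frac{1}{4} \left(-7\right)\right) = -43 - 12 \left(1 - \frac{7}{4}\right) = -43 - -9 = -43 + 9 = -34$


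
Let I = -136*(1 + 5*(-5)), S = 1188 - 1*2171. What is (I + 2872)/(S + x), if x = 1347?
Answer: 118/7 ≈ 16.857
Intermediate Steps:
S = -983 (S = 1188 - 2171 = -983)
I = 3264 (I = -136*(1 - 25) = -136*(-24) = 3264)
(I + 2872)/(S + x) = (3264 + 2872)/(-983 + 1347) = 6136/364 = 6136*(1/364) = 118/7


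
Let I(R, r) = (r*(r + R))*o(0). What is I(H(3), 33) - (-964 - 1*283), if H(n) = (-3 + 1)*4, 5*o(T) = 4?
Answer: 1907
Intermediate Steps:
o(T) = ⅘ (o(T) = (⅕)*4 = ⅘)
H(n) = -8 (H(n) = -2*4 = -8)
I(R, r) = 4*r*(R + r)/5 (I(R, r) = (r*(r + R))*(⅘) = (r*(R + r))*(⅘) = 4*r*(R + r)/5)
I(H(3), 33) - (-964 - 1*283) = (⅘)*33*(-8 + 33) - (-964 - 1*283) = (⅘)*33*25 - (-964 - 283) = 660 - 1*(-1247) = 660 + 1247 = 1907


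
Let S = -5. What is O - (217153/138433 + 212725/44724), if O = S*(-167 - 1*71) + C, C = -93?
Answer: 6752671298027/6191277492 ≈ 1090.7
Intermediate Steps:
O = 1097 (O = -5*(-167 - 1*71) - 93 = -5*(-167 - 71) - 93 = -5*(-238) - 93 = 1190 - 93 = 1097)
O - (217153/138433 + 212725/44724) = 1097 - (217153/138433 + 212725/44724) = 1097 - 1*39160110697/6191277492 = 1097 - 39160110697/6191277492 = 6752671298027/6191277492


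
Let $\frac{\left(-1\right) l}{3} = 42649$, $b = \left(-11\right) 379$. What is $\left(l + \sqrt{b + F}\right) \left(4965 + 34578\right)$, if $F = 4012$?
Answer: $-5059408221 + 39543 i \sqrt{157} \approx -5.0594 \cdot 10^{9} + 4.9547 \cdot 10^{5} i$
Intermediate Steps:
$b = -4169$
$l = -127947$ ($l = \left(-3\right) 42649 = -127947$)
$\left(l + \sqrt{b + F}\right) \left(4965 + 34578\right) = \left(-127947 + \sqrt{-4169 + 4012}\right) \left(4965 + 34578\right) = \left(-127947 + \sqrt{-157}\right) 39543 = \left(-127947 + i \sqrt{157}\right) 39543 = -5059408221 + 39543 i \sqrt{157}$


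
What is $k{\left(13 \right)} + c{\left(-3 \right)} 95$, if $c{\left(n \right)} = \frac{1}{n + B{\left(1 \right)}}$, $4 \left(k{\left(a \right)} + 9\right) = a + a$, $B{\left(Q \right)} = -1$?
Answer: $- \frac{105}{4} \approx -26.25$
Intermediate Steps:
$k{\left(a \right)} = -9 + \frac{a}{2}$ ($k{\left(a \right)} = -9 + \frac{a + a}{4} = -9 + \frac{2 a}{4} = -9 + \frac{a}{2}$)
$c{\left(n \right)} = \frac{1}{-1 + n}$ ($c{\left(n \right)} = \frac{1}{n - 1} = \frac{1}{-1 + n}$)
$k{\left(13 \right)} + c{\left(-3 \right)} 95 = \left(-9 + \frac{1}{2} \cdot 13\right) + \frac{1}{-1 - 3} \cdot 95 = \left(-9 + \frac{13}{2}\right) + \frac{1}{-4} \cdot 95 = - \frac{5}{2} - \frac{95}{4} = - \frac{105}{4}$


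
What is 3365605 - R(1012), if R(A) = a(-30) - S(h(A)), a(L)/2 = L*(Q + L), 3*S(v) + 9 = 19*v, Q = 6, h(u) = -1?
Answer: 10092467/3 ≈ 3.3642e+6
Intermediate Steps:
S(v) = -3 + 19*v/3 (S(v) = -3 + (19*v)/3 = -3 + 19*v/3)
a(L) = 2*L*(6 + L) (a(L) = 2*(L*(6 + L)) = 2*L*(6 + L))
R(A) = 4348/3 (R(A) = 2*(-30)*(6 - 30) - (-3 + (19/3)*(-1)) = 2*(-30)*(-24) - (-3 - 19/3) = 1440 - 1*(-28/3) = 1440 + 28/3 = 4348/3)
3365605 - R(1012) = 3365605 - 1*4348/3 = 3365605 - 4348/3 = 10092467/3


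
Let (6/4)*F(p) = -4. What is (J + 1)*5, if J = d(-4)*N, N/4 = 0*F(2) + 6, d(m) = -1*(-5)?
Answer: 605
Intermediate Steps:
F(p) = -8/3 (F(p) = (⅔)*(-4) = -8/3)
d(m) = 5
N = 24 (N = 4*(0*(-8/3) + 6) = 4*(0 + 6) = 4*6 = 24)
J = 120 (J = 5*24 = 120)
(J + 1)*5 = (120 + 1)*5 = 121*5 = 605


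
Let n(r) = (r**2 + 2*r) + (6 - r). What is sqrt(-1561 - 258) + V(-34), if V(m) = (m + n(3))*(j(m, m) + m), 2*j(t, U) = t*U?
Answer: -8704 + I*sqrt(1819) ≈ -8704.0 + 42.65*I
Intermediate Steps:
n(r) = 6 + r + r**2
j(t, U) = U*t/2 (j(t, U) = (t*U)/2 = (U*t)/2 = U*t/2)
V(m) = (18 + m)*(m + m**2/2) (V(m) = (m + (6 + 3 + 3**2))*(m*m/2 + m) = (m + (6 + 3 + 9))*(m**2/2 + m) = (m + 18)*(m + m**2/2) = (18 + m)*(m + m**2/2))
sqrt(-1561 - 258) + V(-34) = sqrt(-1561 - 258) + (1/2)*(-34)*(36 + (-34)**2 + 20*(-34)) = sqrt(-1819) + (1/2)*(-34)*(36 + 1156 - 680) = I*sqrt(1819) + (1/2)*(-34)*512 = I*sqrt(1819) - 8704 = -8704 + I*sqrt(1819)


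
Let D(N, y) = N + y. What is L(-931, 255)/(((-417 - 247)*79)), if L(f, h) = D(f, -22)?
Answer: 953/52456 ≈ 0.018168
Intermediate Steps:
L(f, h) = -22 + f (L(f, h) = f - 22 = -22 + f)
L(-931, 255)/(((-417 - 247)*79)) = (-22 - 931)/(((-417 - 247)*79)) = -953/((-664*79)) = -953/(-52456) = -953*(-1/52456) = 953/52456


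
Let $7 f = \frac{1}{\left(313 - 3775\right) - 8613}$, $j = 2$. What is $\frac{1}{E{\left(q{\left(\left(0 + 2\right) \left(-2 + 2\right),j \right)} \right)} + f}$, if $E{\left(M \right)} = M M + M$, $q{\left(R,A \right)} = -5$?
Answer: $\frac{84525}{1690499} \approx 0.05$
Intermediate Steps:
$f = - \frac{1}{84525}$ ($f = \frac{1}{7 \left(\left(313 - 3775\right) - 8613\right)} = \frac{1}{7 \left(-3462 - 8613\right)} = \frac{1}{7 \left(-12075\right)} = \frac{1}{7} \left(- \frac{1}{12075}\right) = - \frac{1}{84525} \approx -1.1831 \cdot 10^{-5}$)
$E{\left(M \right)} = M + M^{2}$ ($E{\left(M \right)} = M^{2} + M = M + M^{2}$)
$\frac{1}{E{\left(q{\left(\left(0 + 2\right) \left(-2 + 2\right),j \right)} \right)} + f} = \frac{1}{- 5 \left(1 - 5\right) - \frac{1}{84525}} = \frac{1}{\left(-5\right) \left(-4\right) - \frac{1}{84525}} = \frac{1}{20 - \frac{1}{84525}} = \frac{1}{\frac{1690499}{84525}} = \frac{84525}{1690499}$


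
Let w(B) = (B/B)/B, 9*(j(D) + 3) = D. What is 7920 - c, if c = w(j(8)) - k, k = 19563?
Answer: 522186/19 ≈ 27483.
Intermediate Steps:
j(D) = -3 + D/9
w(B) = 1/B
c = -371706/19 (c = 1/(-3 + (⅑)*8) - 1*19563 = 1/(-3 + 8/9) - 19563 = 1/(-19/9) - 19563 = -9/19 - 19563 = -371706/19 ≈ -19563.)
7920 - c = 7920 - 1*(-371706/19) = 7920 + 371706/19 = 522186/19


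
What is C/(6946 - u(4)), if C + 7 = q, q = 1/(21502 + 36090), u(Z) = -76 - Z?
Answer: -134381/134880464 ≈ -0.00099630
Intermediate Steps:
q = 1/57592 ≈ 1.7364e-5
C = -403143/57592 (C = -7 + 1/57592 = -403143/57592 ≈ -7.0000)
C/(6946 - u(4)) = -403143/(57592*(6946 - (-76 - 1*4))) = -403143/(57592*(6946 - (-76 - 4))) = -403143/(57592*(6946 - 1*(-80))) = -403143/(57592*(6946 + 80)) = -403143/57592/7026 = -403143/57592*1/7026 = -134381/134880464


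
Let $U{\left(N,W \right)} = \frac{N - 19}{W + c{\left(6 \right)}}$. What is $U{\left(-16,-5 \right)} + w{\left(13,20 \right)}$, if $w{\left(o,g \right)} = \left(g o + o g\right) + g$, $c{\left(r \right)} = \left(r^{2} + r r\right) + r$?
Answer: $\frac{39385}{73} \approx 539.52$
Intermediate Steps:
$c{\left(r \right)} = r + 2 r^{2}$ ($c{\left(r \right)} = \left(r^{2} + r^{2}\right) + r = 2 r^{2} + r = r + 2 r^{2}$)
$U{\left(N,W \right)} = \frac{-19 + N}{78 + W}$ ($U{\left(N,W \right)} = \frac{N - 19}{W + 6 \left(1 + 2 \cdot 6\right)} = \frac{-19 + N}{W + 6 \left(1 + 12\right)} = \frac{-19 + N}{W + 6 \cdot 13} = \frac{-19 + N}{W + 78} = \frac{-19 + N}{78 + W}$)
$w{\left(o,g \right)} = g + 2 g o$ ($w{\left(o,g \right)} = \left(g o + g o\right) + g = 2 g o + g = g + 2 g o$)
$U{\left(-16,-5 \right)} + w{\left(13,20 \right)} = \frac{-19 - 16}{78 - 5} + 20 \left(1 + 2 \cdot 13\right) = \frac{1}{73} \left(-35\right) + 20 \left(1 + 26\right) = \frac{1}{73} \left(-35\right) + 20 \cdot 27 = - \frac{35}{73} + 540 = \frac{39385}{73}$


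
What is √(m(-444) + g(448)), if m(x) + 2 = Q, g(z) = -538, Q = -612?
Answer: 24*I*√2 ≈ 33.941*I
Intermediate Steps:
m(x) = -614 (m(x) = -2 - 612 = -614)
√(m(-444) + g(448)) = √(-614 - 538) = √(-1152) = 24*I*√2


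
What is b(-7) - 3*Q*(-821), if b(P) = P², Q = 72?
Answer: 177385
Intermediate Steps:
b(-7) - 3*Q*(-821) = (-7)² - 3*72*(-821) = 49 - 216*(-821) = 49 + 177336 = 177385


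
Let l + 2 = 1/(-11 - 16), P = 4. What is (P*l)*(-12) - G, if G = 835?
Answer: -6635/9 ≈ -737.22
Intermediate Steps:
l = -55/27 (l = -2 + 1/(-11 - 16) = -2 + 1/(-27) = -2 - 1/27 = -55/27 ≈ -2.0370)
(P*l)*(-12) - G = (4*(-55/27))*(-12) - 1*835 = -220/27*(-12) - 835 = 880/9 - 835 = -6635/9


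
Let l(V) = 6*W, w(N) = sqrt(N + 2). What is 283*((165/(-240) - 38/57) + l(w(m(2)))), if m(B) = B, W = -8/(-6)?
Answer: 90277/48 ≈ 1880.8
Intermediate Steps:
W = 4/3 (W = -8*(-1/6) = 4/3 ≈ 1.3333)
w(N) = sqrt(2 + N)
l(V) = 8 (l(V) = 6*(4/3) = 8)
283*((165/(-240) - 38/57) + l(w(m(2)))) = 283*((165/(-240) - 38/57) + 8) = 283*((165*(-1/240) - 38*1/57) + 8) = 283*((-11/16 - 2/3) + 8) = 283*(-65/48 + 8) = 283*(319/48) = 90277/48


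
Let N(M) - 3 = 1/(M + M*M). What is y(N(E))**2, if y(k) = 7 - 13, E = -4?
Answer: 36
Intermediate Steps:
N(M) = 3 + 1/(M + M**2) (N(M) = 3 + 1/(M + M*M) = 3 + 1/(M + M**2))
y(k) = -6
y(N(E))**2 = (-6)**2 = 36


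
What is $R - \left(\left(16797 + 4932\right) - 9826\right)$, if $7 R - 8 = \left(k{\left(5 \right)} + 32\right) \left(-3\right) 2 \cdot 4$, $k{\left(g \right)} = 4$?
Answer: $- \frac{84177}{7} \approx -12025.0$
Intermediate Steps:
$R = - \frac{856}{7}$ ($R = \frac{8}{7} + \frac{\left(4 + 32\right) \left(-3\right) 2 \cdot 4}{7} = \frac{8}{7} + \frac{36 \left(\left(-6\right) 4\right)}{7} = \frac{8}{7} + \frac{36 \left(-24\right)}{7} = \frac{8}{7} + \frac{1}{7} \left(-864\right) = \frac{8}{7} - \frac{864}{7} = - \frac{856}{7} \approx -122.29$)
$R - \left(\left(16797 + 4932\right) - 9826\right) = - \frac{856}{7} - \left(\left(16797 + 4932\right) - 9826\right) = - \frac{856}{7} - \left(21729 - 9826\right) = - \frac{856}{7} - 11903 = - \frac{84177}{7}$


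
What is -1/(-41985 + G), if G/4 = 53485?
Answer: -1/171955 ≈ -5.8155e-6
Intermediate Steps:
G = 213940 (G = 4*53485 = 213940)
-1/(-41985 + G) = -1/(-41985 + 213940) = -1/171955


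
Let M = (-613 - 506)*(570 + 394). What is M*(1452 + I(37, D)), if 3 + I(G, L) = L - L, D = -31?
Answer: -1563059484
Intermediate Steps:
I(G, L) = -3 (I(G, L) = -3 + (L - L) = -3 + 0 = -3)
M = -1078716 (M = -1119*964 = -1078716)
M*(1452 + I(37, D)) = -1078716*(1452 - 3) = -1078716*1449 = -1563059484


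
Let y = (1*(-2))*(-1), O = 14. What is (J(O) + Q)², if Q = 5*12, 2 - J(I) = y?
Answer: 3600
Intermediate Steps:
y = 2 (y = -2*(-1) = 2)
J(I) = 0 (J(I) = 2 - 1*2 = 2 - 2 = 0)
Q = 60
(J(O) + Q)² = (0 + 60)² = 60² = 3600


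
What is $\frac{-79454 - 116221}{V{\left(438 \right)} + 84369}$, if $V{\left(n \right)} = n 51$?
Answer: $- \frac{65225}{35569} \approx -1.8338$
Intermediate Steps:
$V{\left(n \right)} = 51 n$
$\frac{-79454 - 116221}{V{\left(438 \right)} + 84369} = \frac{-79454 - 116221}{51 \cdot 438 + 84369} = - \frac{195675}{22338 + 84369} = - \frac{195675}{106707} = \left(-195675\right) \frac{1}{106707} = - \frac{65225}{35569}$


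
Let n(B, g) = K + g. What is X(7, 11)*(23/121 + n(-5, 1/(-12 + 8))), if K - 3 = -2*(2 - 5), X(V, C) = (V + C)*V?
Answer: 272601/242 ≈ 1126.5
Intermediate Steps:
X(V, C) = V*(C + V) (X(V, C) = (C + V)*V = V*(C + V))
K = 9 (K = 3 - 2*(2 - 5) = 3 - 2*(-3) = 3 + 6 = 9)
n(B, g) = 9 + g
X(7, 11)*(23/121 + n(-5, 1/(-12 + 8))) = (7*(11 + 7))*(23/121 + (9 + 1/(-12 + 8))) = (7*18)*(23*(1/121) + (9 + 1/(-4))) = 126*(23/121 + (9 - ¼)) = 126*(23/121 + 35/4) = 126*(4327/484) = 272601/242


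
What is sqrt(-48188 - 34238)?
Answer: I*sqrt(82426) ≈ 287.1*I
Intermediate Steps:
sqrt(-48188 - 34238) = sqrt(-82426) = I*sqrt(82426)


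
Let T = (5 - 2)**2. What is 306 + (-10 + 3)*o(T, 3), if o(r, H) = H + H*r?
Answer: 96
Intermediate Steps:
T = 9 (T = 3**2 = 9)
306 + (-10 + 3)*o(T, 3) = 306 + (-10 + 3)*(3*(1 + 9)) = 306 - 21*10 = 306 - 7*30 = 306 - 210 = 96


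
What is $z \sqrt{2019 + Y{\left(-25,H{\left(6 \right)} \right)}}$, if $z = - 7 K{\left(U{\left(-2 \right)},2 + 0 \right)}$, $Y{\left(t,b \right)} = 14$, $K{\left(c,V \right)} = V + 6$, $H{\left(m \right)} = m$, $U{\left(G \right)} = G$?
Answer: $- 56 \sqrt{2033} \approx -2525.0$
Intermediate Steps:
$K{\left(c,V \right)} = 6 + V$
$z = -56$ ($z = - 7 \left(6 + \left(2 + 0\right)\right) = - 7 \left(6 + 2\right) = \left(-7\right) 8 = -56$)
$z \sqrt{2019 + Y{\left(-25,H{\left(6 \right)} \right)}} = - 56 \sqrt{2019 + 14} = - 56 \sqrt{2033}$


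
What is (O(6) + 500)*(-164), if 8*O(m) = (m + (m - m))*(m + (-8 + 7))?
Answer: -82615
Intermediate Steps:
O(m) = m*(-1 + m)/8 (O(m) = ((m + (m - m))*(m + (-8 + 7)))/8 = ((m + 0)*(m - 1))/8 = (m*(-1 + m))/8 = m*(-1 + m)/8)
(O(6) + 500)*(-164) = ((1/8)*6*(-1 + 6) + 500)*(-164) = ((1/8)*6*5 + 500)*(-164) = (15/4 + 500)*(-164) = (2015/4)*(-164) = -82615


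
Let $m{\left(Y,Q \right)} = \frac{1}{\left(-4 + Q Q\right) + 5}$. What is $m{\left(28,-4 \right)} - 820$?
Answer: $- \frac{13939}{17} \approx -819.94$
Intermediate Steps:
$m{\left(Y,Q \right)} = \frac{1}{1 + Q^{2}}$ ($m{\left(Y,Q \right)} = \frac{1}{\left(-4 + Q^{2}\right) + 5} = \frac{1}{1 + Q^{2}}$)
$m{\left(28,-4 \right)} - 820 = \frac{1}{1 + \left(-4\right)^{2}} - 820 = \frac{1}{1 + 16} - 820 = \frac{1}{17} - 820 = - \frac{13939}{17}$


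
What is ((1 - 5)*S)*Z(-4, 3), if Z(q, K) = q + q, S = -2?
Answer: -64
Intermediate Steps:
Z(q, K) = 2*q
((1 - 5)*S)*Z(-4, 3) = ((1 - 5)*(-2))*(2*(-4)) = -4*(-2)*(-8) = 8*(-8) = -64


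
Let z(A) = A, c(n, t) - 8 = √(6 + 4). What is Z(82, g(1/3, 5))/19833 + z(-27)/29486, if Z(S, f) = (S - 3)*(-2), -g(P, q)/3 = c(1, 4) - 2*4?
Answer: -5194279/584795838 ≈ -0.0088822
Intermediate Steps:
c(n, t) = 8 + √10 (c(n, t) = 8 + √(6 + 4) = 8 + √10)
g(P, q) = -3*√10 (g(P, q) = -3*((8 + √10) - 2*4) = -3*((8 + √10) - 8) = -3*√10)
Z(S, f) = 6 - 2*S (Z(S, f) = (-3 + S)*(-2) = 6 - 2*S)
Z(82, g(1/3, 5))/19833 + z(-27)/29486 = (6 - 2*82)/19833 - 27/29486 = (6 - 164)*(1/19833) - 27*1/29486 = -158*1/19833 - 27/29486 = -158/19833 - 27/29486 = -5194279/584795838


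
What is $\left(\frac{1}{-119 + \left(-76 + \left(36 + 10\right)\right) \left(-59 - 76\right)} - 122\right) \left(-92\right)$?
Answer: $\frac{44121452}{3931} \approx 11224.0$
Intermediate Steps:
$\left(\frac{1}{-119 + \left(-76 + \left(36 + 10\right)\right) \left(-59 - 76\right)} - 122\right) \left(-92\right) = \left(\frac{1}{-119 + \left(-76 + 46\right) \left(-135\right)} - 122\right) \left(-92\right) = \left(\frac{1}{-119 - -4050} - 122\right) \left(-92\right) = \left(\frac{1}{-119 + 4050} - 122\right) \left(-92\right) = \left(\frac{1}{3931} - 122\right) \left(-92\right) = \left(- \frac{479581}{3931}\right) \left(-92\right) = \frac{44121452}{3931}$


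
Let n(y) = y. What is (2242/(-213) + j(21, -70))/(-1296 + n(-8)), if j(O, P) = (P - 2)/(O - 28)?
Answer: 179/972132 ≈ 0.00018413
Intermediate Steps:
j(O, P) = (-2 + P)/(-28 + O)
(2242/(-213) + j(21, -70))/(-1296 + n(-8)) = (2242/(-213) + (-2 - 70)/(-28 + 21))/(-1296 - 8) = (2242*(-1/213) - 72/(-7))/(-1304) = (-2242/213 - ⅐*(-72))*(-1/1304) = (-2242/213 + 72/7)*(-1/1304) = -358/1491*(-1/1304) = 179/972132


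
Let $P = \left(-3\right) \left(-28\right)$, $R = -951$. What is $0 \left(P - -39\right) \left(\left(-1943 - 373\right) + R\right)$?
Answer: $0$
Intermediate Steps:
$P = 84$
$0 \left(P - -39\right) \left(\left(-1943 - 373\right) + R\right) = 0 \left(84 - -39\right) \left(\left(-1943 - 373\right) - 951\right) = 0 \left(84 + 39\right) \left(-2316 - 951\right) = 0 \cdot 123 \left(-3267\right) = 0 \left(-3267\right) = 0$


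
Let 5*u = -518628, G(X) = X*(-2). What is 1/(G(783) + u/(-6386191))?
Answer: -31930955/50003356902 ≈ -0.00063858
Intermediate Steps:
G(X) = -2*X
u = -518628/5 (u = (⅕)*(-518628) = -518628/5 ≈ -1.0373e+5)
1/(G(783) + u/(-6386191)) = 1/(-2*783 - 518628/5/(-6386191)) = 1/(-1566 - 518628/5*(-1/6386191)) = 1/(-1566 + 518628/31930955) = 1/(-50003356902/31930955) = -31930955/50003356902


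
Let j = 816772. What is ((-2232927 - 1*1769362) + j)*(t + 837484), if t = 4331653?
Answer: -16466373788829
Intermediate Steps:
((-2232927 - 1*1769362) + j)*(t + 837484) = ((-2232927 - 1*1769362) + 816772)*(4331653 + 837484) = ((-2232927 - 1769362) + 816772)*5169137 = (-4002289 + 816772)*5169137 = -3185517*5169137 = -16466373788829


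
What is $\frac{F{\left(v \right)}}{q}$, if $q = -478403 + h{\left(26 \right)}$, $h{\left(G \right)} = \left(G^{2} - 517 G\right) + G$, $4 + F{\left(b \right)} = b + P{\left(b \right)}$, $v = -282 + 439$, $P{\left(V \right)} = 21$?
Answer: $- \frac{174}{491143} \approx -0.00035428$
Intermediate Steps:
$v = 157$
$F{\left(b \right)} = 17 + b$ ($F{\left(b \right)} = -4 + \left(b + 21\right) = -4 + \left(21 + b\right) = 17 + b$)
$h{\left(G \right)} = G^{2} - 516 G$
$q = -491143$ ($q = -478403 + 26 \left(-516 + 26\right) = -478403 + 26 \left(-490\right) = -478403 - 12740 = -491143$)
$\frac{F{\left(v \right)}}{q} = \frac{17 + 157}{-491143} = 174 \left(- \frac{1}{491143}\right) = - \frac{174}{491143}$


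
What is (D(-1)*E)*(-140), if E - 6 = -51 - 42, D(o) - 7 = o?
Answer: 73080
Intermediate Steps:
D(o) = 7 + o
E = -87 (E = 6 + (-51 - 42) = 6 - 93 = -87)
(D(-1)*E)*(-140) = ((7 - 1)*(-87))*(-140) = (6*(-87))*(-140) = -522*(-140) = 73080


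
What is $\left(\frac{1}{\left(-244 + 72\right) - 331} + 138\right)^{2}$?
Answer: $\frac{4818164569}{253009} \approx 19043.0$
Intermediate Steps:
$\left(\frac{1}{\left(-244 + 72\right) - 331} + 138\right)^{2} = \left(\frac{1}{-172 - 331} + 138\right)^{2} = \left(\frac{1}{-503} + 138\right)^{2} = \left(- \frac{1}{503} + 138\right)^{2} = \left(\frac{69413}{503}\right)^{2} = \frac{4818164569}{253009}$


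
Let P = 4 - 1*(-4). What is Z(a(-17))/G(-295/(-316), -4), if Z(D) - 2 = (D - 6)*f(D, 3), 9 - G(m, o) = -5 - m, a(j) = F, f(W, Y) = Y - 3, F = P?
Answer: 632/4719 ≈ 0.13393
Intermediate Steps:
P = 8 (P = 4 + 4 = 8)
F = 8
f(W, Y) = -3 + Y
a(j) = 8
G(m, o) = 14 + m (G(m, o) = 9 - (-5 - m) = 9 + (5 + m) = 14 + m)
Z(D) = 2 (Z(D) = 2 + (D - 6)*(-3 + 3) = 2 + (-6 + D)*0 = 2 + 0 = 2)
Z(a(-17))/G(-295/(-316), -4) = 2/(14 - 295/(-316)) = 2/(14 - 295*(-1/316)) = 2/(14 + 295/316) = 2/(4719/316) = 2*(316/4719) = 632/4719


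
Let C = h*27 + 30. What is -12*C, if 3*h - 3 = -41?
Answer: 3744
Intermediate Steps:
h = -38/3 (h = 1 + (⅓)*(-41) = 1 - 41/3 = -38/3 ≈ -12.667)
C = -312 (C = -38/3*27 + 30 = -342 + 30 = -312)
-12*C = -12*(-312) = 3744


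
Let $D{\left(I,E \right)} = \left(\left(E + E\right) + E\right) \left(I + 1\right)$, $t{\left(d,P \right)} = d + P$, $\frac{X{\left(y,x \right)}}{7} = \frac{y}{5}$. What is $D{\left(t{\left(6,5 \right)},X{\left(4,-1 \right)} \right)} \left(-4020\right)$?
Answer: $-810432$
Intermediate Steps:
$X{\left(y,x \right)} = \frac{7 y}{5}$ ($X{\left(y,x \right)} = 7 \frac{y}{5} = \frac{7 y}{5}$)
$t{\left(d,P \right)} = P + d$
$D{\left(I,E \right)} = 3 E \left(1 + I\right)$ ($D{\left(I,E \right)} = \left(2 E + E\right) \left(1 + I\right) = 3 E \left(1 + I\right)$)
$D{\left(t{\left(6,5 \right)},X{\left(4,-1 \right)} \right)} \left(-4020\right) = 3 \cdot \frac{7}{5} \cdot 4 \left(1 + \left(5 + 6\right)\right) \left(-4020\right) = 3 \cdot \frac{28}{5} \left(1 + 11\right) \left(-4020\right) = 3 \cdot \frac{28}{5} \cdot 12 \left(-4020\right) = \frac{1008}{5} \left(-4020\right) = -810432$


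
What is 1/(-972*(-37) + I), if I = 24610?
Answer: 1/60574 ≈ 1.6509e-5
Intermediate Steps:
1/(-972*(-37) + I) = 1/(-972*(-37) + 24610) = 1/(35964 + 24610) = 1/60574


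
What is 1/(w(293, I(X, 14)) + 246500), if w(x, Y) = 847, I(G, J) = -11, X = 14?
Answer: 1/247347 ≈ 4.0429e-6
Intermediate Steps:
1/(w(293, I(X, 14)) + 246500) = 1/(847 + 246500) = 1/247347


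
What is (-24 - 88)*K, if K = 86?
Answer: -9632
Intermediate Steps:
(-24 - 88)*K = (-24 - 88)*86 = -112*86 = -9632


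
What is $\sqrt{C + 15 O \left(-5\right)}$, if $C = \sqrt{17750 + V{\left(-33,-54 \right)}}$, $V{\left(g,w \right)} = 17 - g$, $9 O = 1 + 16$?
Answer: $\frac{\sqrt{-1275 + 90 \sqrt{178}}}{3} \approx 2.8723 i$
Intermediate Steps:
$O = \frac{17}{9}$ ($O = \frac{1 + 16}{9} = \frac{1}{9} \cdot 17 = \frac{17}{9} \approx 1.8889$)
$C = 10 \sqrt{178}$ ($C = \sqrt{17750 + \left(17 - -33\right)} = \sqrt{17750 + \left(17 + 33\right)} = \sqrt{17750 + 50} = \sqrt{17800} = 10 \sqrt{178} \approx 133.42$)
$\sqrt{C + 15 O \left(-5\right)} = \sqrt{10 \sqrt{178} + 15 \cdot \frac{17}{9} \left(-5\right)} = \sqrt{10 \sqrt{178} + \frac{85}{3} \left(-5\right)} = \sqrt{10 \sqrt{178} - \frac{425}{3}} = \sqrt{- \frac{425}{3} + 10 \sqrt{178}}$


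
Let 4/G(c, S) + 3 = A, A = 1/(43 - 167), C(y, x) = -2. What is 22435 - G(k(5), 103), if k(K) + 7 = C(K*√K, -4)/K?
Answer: 8368751/373 ≈ 22436.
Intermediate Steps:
A = -1/124 (A = 1/(-124) = -1/124 ≈ -0.0080645)
k(K) = -7 - 2/K
G(c, S) = -496/373 (G(c, S) = 4/(-3 - 1/124) = 4/(-373/124) = 4*(-124/373) = -496/373)
22435 - G(k(5), 103) = 22435 - 1*(-496/373) = 22435 + 496/373 = 8368751/373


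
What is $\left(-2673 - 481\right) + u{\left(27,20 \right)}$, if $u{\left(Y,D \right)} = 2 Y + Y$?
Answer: $-3073$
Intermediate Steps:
$u{\left(Y,D \right)} = 3 Y$
$\left(-2673 - 481\right) + u{\left(27,20 \right)} = \left(-2673 - 481\right) + 3 \cdot 27 = -3154 + 81 = -3073$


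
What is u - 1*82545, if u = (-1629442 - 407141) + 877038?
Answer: -1242090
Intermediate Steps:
u = -1159545 (u = -2036583 + 877038 = -1159545)
u - 1*82545 = -1159545 - 1*82545 = -1159545 - 82545 = -1242090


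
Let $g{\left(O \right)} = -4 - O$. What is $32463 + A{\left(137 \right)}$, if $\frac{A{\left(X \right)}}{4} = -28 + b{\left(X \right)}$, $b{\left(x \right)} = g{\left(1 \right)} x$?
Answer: $29611$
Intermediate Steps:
$b{\left(x \right)} = - 5 x$ ($b{\left(x \right)} = \left(-4 - 1\right) x = - 5 x$)
$A{\left(X \right)} = -112 - 20 X$ ($A{\left(X \right)} = 4 \left(-28 - 5 X\right) = -112 - 20 X$)
$32463 + A{\left(137 \right)} = 32463 - 2852 = 29611$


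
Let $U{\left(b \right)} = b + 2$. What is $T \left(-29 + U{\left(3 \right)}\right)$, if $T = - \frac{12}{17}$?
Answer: $\frac{288}{17} \approx 16.941$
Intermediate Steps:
$U{\left(b \right)} = 2 + b$
$T = - \frac{12}{17}$ ($T = \left(-12\right) \frac{1}{17} = - \frac{12}{17} \approx -0.70588$)
$T \left(-29 + U{\left(3 \right)}\right) = - \frac{12 \left(-29 + \left(2 + 3\right)\right)}{17} = - \frac{12 \left(-29 + 5\right)}{17} = \left(- \frac{12}{17}\right) \left(-24\right) = \frac{288}{17}$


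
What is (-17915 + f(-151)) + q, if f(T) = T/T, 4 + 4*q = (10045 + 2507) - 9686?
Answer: -34397/2 ≈ -17199.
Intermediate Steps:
q = 1431/2 (q = -1 + ((10045 + 2507) - 9686)/4 = -1 + (12552 - 9686)/4 = -1 + (1/4)*2866 = -1 + 1433/2 = 1431/2 ≈ 715.50)
f(T) = 1
(-17915 + f(-151)) + q = (-17915 + 1) + 1431/2 = -17914 + 1431/2 = -34397/2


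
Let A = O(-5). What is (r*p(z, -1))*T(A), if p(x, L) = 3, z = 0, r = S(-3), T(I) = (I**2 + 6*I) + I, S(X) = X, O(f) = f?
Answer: 90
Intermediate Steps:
A = -5
T(I) = I**2 + 7*I
r = -3
(r*p(z, -1))*T(A) = (-3*3)*(-5*(7 - 5)) = -(-45)*2 = -9*(-10) = 90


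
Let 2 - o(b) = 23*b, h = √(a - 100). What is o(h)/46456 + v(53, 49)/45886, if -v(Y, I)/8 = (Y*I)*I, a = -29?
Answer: -11823307793/532920004 - 23*I*√129/46456 ≈ -22.186 - 0.0056232*I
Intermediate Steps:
h = I*√129 (h = √(-29 - 100) = √(-129) = I*√129 ≈ 11.358*I)
v(Y, I) = -8*Y*I² (v(Y, I) = -8*Y*I*I = -8*I*Y*I = -8*Y*I²)
o(b) = 2 - 23*b
o(h)/46456 + v(53, 49)/45886 = (2 - 23*I*√129)/46456 - 8*53*49²/45886 = (2 - 23*I*√129)*(1/46456) - 8*53*2401*(1/45886) = (1/23228 - 23*I*√129/46456) - 1018024*1/45886 = (1/23228 - 23*I*√129/46456) - 509012/22943 = -11823307793/532920004 - 23*I*√129/46456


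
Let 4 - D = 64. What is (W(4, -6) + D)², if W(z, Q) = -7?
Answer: 4489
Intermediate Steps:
D = -60 (D = 4 - 1*64 = 4 - 64 = -60)
(W(4, -6) + D)² = (-7 - 60)² = (-67)² = 4489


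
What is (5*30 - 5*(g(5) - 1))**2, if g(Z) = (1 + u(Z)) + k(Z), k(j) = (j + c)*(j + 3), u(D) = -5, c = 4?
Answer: 34225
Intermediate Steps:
k(j) = (3 + j)*(4 + j) (k(j) = (j + 4)*(j + 3) = (4 + j)*(3 + j) = (3 + j)*(4 + j))
g(Z) = 8 + Z**2 + 7*Z (g(Z) = (1 - 5) + (12 + Z**2 + 7*Z) = -4 + (12 + Z**2 + 7*Z) = 8 + Z**2 + 7*Z)
(5*30 - 5*(g(5) - 1))**2 = (5*30 - 5*((8 + 5**2 + 7*5) - 1))**2 = (150 - 5*((8 + 25 + 35) - 1))**2 = (150 - 5*(68 - 1))**2 = (150 - 5*67)**2 = (150 - 335)**2 = (-185)**2 = 34225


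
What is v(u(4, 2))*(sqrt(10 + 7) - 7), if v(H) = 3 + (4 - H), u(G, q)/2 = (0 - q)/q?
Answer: -63 + 9*sqrt(17) ≈ -25.892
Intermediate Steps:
u(G, q) = -2 (u(G, q) = 2*((0 - q)/q) = 2*((-q)/q) = 2*(-1) = -2)
v(H) = 7 - H
v(u(4, 2))*(sqrt(10 + 7) - 7) = (7 - 1*(-2))*(sqrt(10 + 7) - 7) = (7 + 2)*(sqrt(17) - 7) = 9*(-7 + sqrt(17)) = -63 + 9*sqrt(17)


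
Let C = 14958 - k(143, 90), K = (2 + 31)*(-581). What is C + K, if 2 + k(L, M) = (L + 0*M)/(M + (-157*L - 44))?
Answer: -94392122/22405 ≈ -4213.0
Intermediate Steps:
k(L, M) = -2 + L/(-44 + M - 157*L) (k(L, M) = -2 + (L + 0*M)/(M + (-157*L - 44)) = -2 + (L + 0)/(M + (-44 - 157*L)) = -2 + L/(-44 + M - 157*L))
K = -19173 (K = 33*(-581) = -19173)
C = 335178943/22405 (C = 14958 - (-88 - 315*143 + 2*90)/(44 - 1*90 + 157*143) = 14958 - (-88 - 45045 + 180)/(44 - 90 + 22451) = 14958 - (-44953)/22405 = 14958 - 1*(-44953/22405) = 14958 + 44953/22405 = 335178943/22405 ≈ 14960.)
C + K = 335178943/22405 - 19173 = -94392122/22405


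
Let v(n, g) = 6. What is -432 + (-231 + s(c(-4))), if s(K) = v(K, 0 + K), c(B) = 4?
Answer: -657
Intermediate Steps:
s(K) = 6
-432 + (-231 + s(c(-4))) = -432 + (-231 + 6) = -432 - 225 = -657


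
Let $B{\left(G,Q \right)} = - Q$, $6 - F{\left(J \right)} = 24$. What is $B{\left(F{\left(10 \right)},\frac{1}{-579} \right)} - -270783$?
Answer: $\frac{156783358}{579} \approx 2.7078 \cdot 10^{5}$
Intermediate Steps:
$F{\left(J \right)} = -18$ ($F{\left(J \right)} = 6 - 24 = -18$)
$B{\left(F{\left(10 \right)},\frac{1}{-579} \right)} - -270783 = - \frac{1}{-579} - -270783 = \left(-1\right) \left(- \frac{1}{579}\right) + 270783 = \frac{1}{579} + 270783 = \frac{156783358}{579}$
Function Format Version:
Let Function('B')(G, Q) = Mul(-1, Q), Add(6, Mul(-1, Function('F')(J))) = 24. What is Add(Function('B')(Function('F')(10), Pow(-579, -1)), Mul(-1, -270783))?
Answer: Rational(156783358, 579) ≈ 2.7078e+5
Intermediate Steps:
Function('F')(J) = -18 (Function('F')(J) = Add(6, Mul(-1, 24)) = Add(6, -24) = -18)
Add(Function('B')(Function('F')(10), Pow(-579, -1)), Mul(-1, -270783)) = Add(Mul(-1, Pow(-579, -1)), Mul(-1, -270783)) = Add(Mul(-1, Rational(-1, 579)), 270783) = Add(Rational(1, 579), 270783) = Rational(156783358, 579)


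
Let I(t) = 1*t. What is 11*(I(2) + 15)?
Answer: 187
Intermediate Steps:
I(t) = t
11*(I(2) + 15) = 11*(2 + 15) = 11*17 = 187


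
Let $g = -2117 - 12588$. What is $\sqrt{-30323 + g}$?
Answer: $2 i \sqrt{11257} \approx 212.2 i$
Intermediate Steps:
$g = -14705$ ($g = -2117 - 12588 = -14705$)
$\sqrt{-30323 + g} = \sqrt{-30323 - 14705} = \sqrt{-45028} = 2 i \sqrt{11257}$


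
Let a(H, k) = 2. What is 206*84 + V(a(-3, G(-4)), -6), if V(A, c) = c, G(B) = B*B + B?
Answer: 17298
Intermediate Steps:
G(B) = B + B**2 (G(B) = B**2 + B = B + B**2)
206*84 + V(a(-3, G(-4)), -6) = 206*84 - 6 = 17304 - 6 = 17298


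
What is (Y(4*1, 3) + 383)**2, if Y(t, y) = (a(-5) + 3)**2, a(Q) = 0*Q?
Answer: 153664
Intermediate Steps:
a(Q) = 0
Y(t, y) = 9 (Y(t, y) = (0 + 3)**2 = 3**2 = 9)
(Y(4*1, 3) + 383)**2 = (9 + 383)**2 = 392**2 = 153664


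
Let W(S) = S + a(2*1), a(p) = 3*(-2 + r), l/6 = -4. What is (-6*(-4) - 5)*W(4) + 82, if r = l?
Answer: -1324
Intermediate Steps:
l = -24 (l = 6*(-4) = -24)
r = -24
a(p) = -78 (a(p) = 3*(-2 - 24) = 3*(-26) = -78)
W(S) = -78 + S (W(S) = S - 78 = -78 + S)
(-6*(-4) - 5)*W(4) + 82 = (-6*(-4) - 5)*(-78 + 4) + 82 = (24 - 5)*(-74) + 82 = 19*(-74) + 82 = -1406 + 82 = -1324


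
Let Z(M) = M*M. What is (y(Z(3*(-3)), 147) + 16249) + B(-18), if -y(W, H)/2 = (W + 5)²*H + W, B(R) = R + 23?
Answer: -2158332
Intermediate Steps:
Z(M) = M²
B(R) = 23 + R
y(W, H) = -2*W - 2*H*(5 + W)² (y(W, H) = -2*((W + 5)²*H + W) = -2*((5 + W)²*H + W) = -2*(H*(5 + W)² + W) = -2*(W + H*(5 + W)²) = -2*W - 2*H*(5 + W)²)
(y(Z(3*(-3)), 147) + 16249) + B(-18) = ((-2*(3*(-3))² - 2*147*(5 + (3*(-3))²)²) + 16249) + (23 - 18) = ((-2*(-9)² - 2*147*(5 + (-9)²)²) + 16249) + 5 = ((-2*81 - 2*147*(5 + 81)²) + 16249) + 5 = ((-162 - 2*147*86²) + 16249) + 5 = ((-162 - 2*147*7396) + 16249) + 5 = ((-162 - 2174424) + 16249) + 5 = (-2174586 + 16249) + 5 = -2158337 + 5 = -2158332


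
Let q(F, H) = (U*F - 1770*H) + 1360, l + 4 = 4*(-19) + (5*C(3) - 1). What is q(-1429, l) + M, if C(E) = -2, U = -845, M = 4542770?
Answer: 5912705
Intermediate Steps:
l = -91 (l = -4 + (4*(-19) + (5*(-2) - 1)) = -4 + (-76 + (-10 - 1)) = -4 + (-76 - 11) = -4 - 87 = -91)
q(F, H) = 1360 - 1770*H - 845*F (q(F, H) = (-845*F - 1770*H) + 1360 = (-1770*H - 845*F) + 1360 = 1360 - 1770*H - 845*F)
q(-1429, l) + M = (1360 - 1770*(-91) - 845*(-1429)) + 4542770 = (1360 + 161070 + 1207505) + 4542770 = 1369935 + 4542770 = 5912705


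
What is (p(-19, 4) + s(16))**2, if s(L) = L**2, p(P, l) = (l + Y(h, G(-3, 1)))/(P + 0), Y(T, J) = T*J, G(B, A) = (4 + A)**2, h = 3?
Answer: 22896225/361 ≈ 63424.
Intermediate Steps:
Y(T, J) = J*T
p(P, l) = (75 + l)/P (p(P, l) = (l + (4 + 1)**2*3)/(P + 0) = (l + 5**2*3)/P = (l + 25*3)/P = (l + 75)/P = (75 + l)/P)
(p(-19, 4) + s(16))**2 = ((75 + 4)/(-19) + 16**2)**2 = (-1/19*79 + 256)**2 = (-79/19 + 256)**2 = (4785/19)**2 = 22896225/361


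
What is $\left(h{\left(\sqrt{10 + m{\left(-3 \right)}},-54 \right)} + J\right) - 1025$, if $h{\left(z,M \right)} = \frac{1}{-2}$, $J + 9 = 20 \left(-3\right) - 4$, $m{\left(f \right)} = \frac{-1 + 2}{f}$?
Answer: $- \frac{2197}{2} \approx -1098.5$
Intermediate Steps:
$m{\left(f \right)} = \frac{1}{f}$ ($m{\left(f \right)} = 1 \frac{1}{f} = \frac{1}{f}$)
$J = -73$ ($J = -9 + \left(20 \left(-3\right) - 4\right) = -9 - 64 = -73$)
$h{\left(z,M \right)} = - \frac{1}{2}$
$\left(h{\left(\sqrt{10 + m{\left(-3 \right)}},-54 \right)} + J\right) - 1025 = \left(- \frac{1}{2} - 73\right) - 1025 = - \frac{147}{2} - 1025 = - \frac{2197}{2}$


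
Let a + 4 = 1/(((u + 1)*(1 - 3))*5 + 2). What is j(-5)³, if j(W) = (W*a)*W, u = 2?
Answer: -22545265625/21952 ≈ -1.0270e+6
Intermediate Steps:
a = -113/28 (a = -4 + 1/(((2 + 1)*(1 - 3))*5 + 2) = -4 + 1/((3*(-2))*5 + 2) = -4 + 1/(-6*5 + 2) = -4 + 1/(-30 + 2) = -4 + 1/(-28) = -4 - 1/28 = -113/28 ≈ -4.0357)
j(W) = -113*W²/28 (j(W) = (W*(-113/28))*W = (-113*W/28)*W = -113*W²/28)
j(-5)³ = (-113/28*(-5)²)³ = (-113/28*25)³ = (-2825/28)³ = -22545265625/21952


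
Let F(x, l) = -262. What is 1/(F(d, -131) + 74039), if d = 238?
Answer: 1/73777 ≈ 1.3554e-5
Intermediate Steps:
1/(F(d, -131) + 74039) = 1/(-262 + 74039) = 1/73777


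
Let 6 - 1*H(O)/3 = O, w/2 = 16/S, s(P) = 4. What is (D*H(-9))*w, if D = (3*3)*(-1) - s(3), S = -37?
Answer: 18720/37 ≈ 505.95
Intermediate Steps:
w = -32/37 (w = 2*(16/(-37)) = 2*(16*(-1/37)) = 2*(-16/37) = -32/37 ≈ -0.86486)
D = -13 (D = (3*3)*(-1) - 1*4 = 9*(-1) - 4 = -9 - 4 = -13)
H(O) = 18 - 3*O
(D*H(-9))*w = -13*(18 - 3*(-9))*(-32/37) = -13*(18 + 27)*(-32/37) = -13*45*(-32/37) = -585*(-32/37) = 18720/37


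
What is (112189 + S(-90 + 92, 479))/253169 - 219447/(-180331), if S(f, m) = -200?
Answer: 75752265902/45654218939 ≈ 1.6593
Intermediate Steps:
(112189 + S(-90 + 92, 479))/253169 - 219447/(-180331) = (112189 - 200)/253169 - 219447/(-180331) = 111989*(1/253169) - 219447*(-1/180331) = 111989/253169 + 219447/180331 = 75752265902/45654218939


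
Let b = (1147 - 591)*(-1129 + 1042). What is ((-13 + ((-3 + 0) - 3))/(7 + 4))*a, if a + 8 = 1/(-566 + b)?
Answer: 7438595/538318 ≈ 13.818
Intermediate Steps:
b = -48372 (b = 556*(-87) = -48372)
a = -391505/48938 (a = -8 + 1/(-566 - 48372) = -8 + 1/(-48938) = -8 - 1/48938 = -391505/48938 ≈ -8.0000)
((-13 + ((-3 + 0) - 3))/(7 + 4))*a = ((-13 + ((-3 + 0) - 3))/(7 + 4))*(-391505/48938) = ((-13 + (-3 - 3))/11)*(-391505/48938) = ((-13 - 6)*(1/11))*(-391505/48938) = -19*1/11*(-391505/48938) = -19/11*(-391505/48938) = 7438595/538318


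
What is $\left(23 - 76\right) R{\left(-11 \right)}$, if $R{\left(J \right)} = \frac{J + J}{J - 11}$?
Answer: $-53$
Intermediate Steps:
$R{\left(J \right)} = \frac{2 J}{-11 + J}$
$\left(23 - 76\right) R{\left(-11 \right)} = \left(23 - 76\right) 2 \left(-11\right) \frac{1}{-11 - 11} = - 53 \cdot 2 \left(-11\right) \frac{1}{-22} = - 53 \cdot 2 \left(-11\right) \left(- \frac{1}{22}\right) = \left(-53\right) 1 = -53$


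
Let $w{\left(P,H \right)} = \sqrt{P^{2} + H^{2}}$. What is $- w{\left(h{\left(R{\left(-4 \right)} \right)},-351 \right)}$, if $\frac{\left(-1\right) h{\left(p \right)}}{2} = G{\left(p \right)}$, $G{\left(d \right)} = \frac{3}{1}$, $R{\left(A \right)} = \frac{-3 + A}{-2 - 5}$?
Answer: $- 3 \sqrt{13693} \approx -351.05$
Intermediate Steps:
$R{\left(A \right)} = \frac{3}{7} - \frac{A}{7}$ ($R{\left(A \right)} = \frac{-3 + A}{-7} = \left(-3 + A\right) \left(- \frac{1}{7}\right) = \frac{3}{7} - \frac{A}{7}$)
$G{\left(d \right)} = 3$ ($G{\left(d \right)} = 3 \cdot 1 = 3$)
$h{\left(p \right)} = -6$ ($h{\left(p \right)} = \left(-2\right) 3 = -6$)
$w{\left(P,H \right)} = \sqrt{H^{2} + P^{2}}$
$- w{\left(h{\left(R{\left(-4 \right)} \right)},-351 \right)} = - \sqrt{\left(-351\right)^{2} + \left(-6\right)^{2}} = - \sqrt{123201 + 36} = - \sqrt{123237} = - 3 \sqrt{13693}$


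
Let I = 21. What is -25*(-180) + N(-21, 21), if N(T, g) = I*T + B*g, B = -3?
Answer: 3996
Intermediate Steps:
N(T, g) = -3*g + 21*T (N(T, g) = 21*T - 3*g = -3*g + 21*T)
-25*(-180) + N(-21, 21) = -25*(-180) + (-3*21 + 21*(-21)) = 4500 + (-63 - 441) = 4500 - 504 = 3996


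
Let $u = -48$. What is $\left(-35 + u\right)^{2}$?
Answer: $6889$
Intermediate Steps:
$\left(-35 + u\right)^{2} = \left(-35 - 48\right)^{2} = \left(-83\right)^{2} = 6889$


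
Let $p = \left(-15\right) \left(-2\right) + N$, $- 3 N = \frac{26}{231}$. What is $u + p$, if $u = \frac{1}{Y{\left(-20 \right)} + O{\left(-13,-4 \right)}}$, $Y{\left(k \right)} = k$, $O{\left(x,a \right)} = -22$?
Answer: $\frac{41495}{1386} \approx 29.939$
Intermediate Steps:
$u = - \frac{1}{42}$ ($u = \frac{1}{-20 - 22} = \frac{1}{-42} = - \frac{1}{42} \approx -0.02381$)
$N = - \frac{26}{693}$ ($N = - \frac{26 \cdot \frac{1}{231}}{3} = \left(- \frac{1}{3}\right) \frac{26}{231} = - \frac{26}{693} \approx -0.037518$)
$p = \frac{20764}{693}$ ($p = \left(-15\right) \left(-2\right) - \frac{26}{693} = 30 - \frac{26}{693} = \frac{20764}{693} \approx 29.962$)
$u + p = - \frac{1}{42} + \frac{20764}{693} = \frac{41495}{1386}$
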